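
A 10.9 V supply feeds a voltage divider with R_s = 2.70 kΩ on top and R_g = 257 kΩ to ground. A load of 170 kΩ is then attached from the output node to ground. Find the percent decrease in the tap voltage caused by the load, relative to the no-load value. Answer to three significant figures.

1.55 %

The divider's output (Thévenin) resistance is R_s‖R_g = 2.672 kΩ.
Fractional drop under load = R_th/(R_th + R_L) = 2.672 / (2.672 + 170) = 0.01547.
So the output falls by 1.55 %.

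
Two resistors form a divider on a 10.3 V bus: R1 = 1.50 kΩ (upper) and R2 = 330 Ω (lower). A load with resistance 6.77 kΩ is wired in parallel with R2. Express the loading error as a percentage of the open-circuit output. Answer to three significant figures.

3.84 %

The divider's output (Thévenin) resistance is R1‖R2 = 270.5 Ω.
Fractional drop under load = R_th/(R_th + R_L) = 270.5 / (270.5 + 6770) = 0.03842.
So the output falls by 3.84 %.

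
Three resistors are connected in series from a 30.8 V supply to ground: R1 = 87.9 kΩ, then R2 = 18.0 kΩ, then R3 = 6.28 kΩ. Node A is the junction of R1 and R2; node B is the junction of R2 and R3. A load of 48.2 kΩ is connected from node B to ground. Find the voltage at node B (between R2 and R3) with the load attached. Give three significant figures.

At node B, R3 is in parallel with the load: R3‖R_L = 5.556 kΩ.
Below node A the resistance is R2 + (R3‖R_L) = 23.56 kΩ, so V_A = 30.8 × 23.56/111.5 = 6.510 V.
Then V_B = V_A × (R3‖R_L)/(R2 + R3‖R_L) = 6.510 × 5.556/23.56 = 1.54 V.

V ≈ 1.54 V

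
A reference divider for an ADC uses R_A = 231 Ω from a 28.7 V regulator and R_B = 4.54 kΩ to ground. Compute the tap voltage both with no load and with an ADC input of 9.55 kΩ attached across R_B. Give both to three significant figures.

Unloaded: 27.3 V; loaded: 26.7 V

Open-circuit: V = 28.7 × 4540/(231 + 4540) = 27.3 V.
With the load, R_B becomes R_B‖R_L = 3077 Ω, so V = 28.7 × 3077/3308 = 26.7 V.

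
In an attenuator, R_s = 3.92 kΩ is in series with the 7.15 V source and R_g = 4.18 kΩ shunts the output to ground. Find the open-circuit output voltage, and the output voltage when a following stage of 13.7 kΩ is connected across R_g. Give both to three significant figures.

Unloaded: 3.69 V; loaded: 3.22 V

Open-circuit: V = 7.15 × 4.18/(3.92 + 4.18) = 3.69 V.
With the load, R_g becomes R_g‖R_L = 3.203 kΩ, so V = 7.15 × 3.203/7.123 = 3.22 V.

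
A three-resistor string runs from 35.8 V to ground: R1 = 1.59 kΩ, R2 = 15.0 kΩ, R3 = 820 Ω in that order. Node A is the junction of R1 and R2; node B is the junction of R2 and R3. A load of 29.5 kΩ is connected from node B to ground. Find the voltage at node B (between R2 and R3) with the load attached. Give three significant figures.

At node B, R3 is in parallel with the load: R3‖R_L = 797.8 Ω.
Below node A the resistance is R2 + (R3‖R_L) = 15800 Ω, so V_A = 35.8 × 15800/17390 = 32.53 V.
Then V_B = V_A × (R3‖R_L)/(R2 + R3‖R_L) = 32.53 × 797.8/15800 = 1.64 V.

V ≈ 1.64 V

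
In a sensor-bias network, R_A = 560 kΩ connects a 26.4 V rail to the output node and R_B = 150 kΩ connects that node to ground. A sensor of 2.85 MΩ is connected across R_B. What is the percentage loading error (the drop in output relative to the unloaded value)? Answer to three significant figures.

The divider's output (Thévenin) resistance is R_A‖R_B = 118.3 kΩ.
Fractional drop under load = R_th/(R_th + R_L) = 118.3 / (118.3 + 2850) = 0.03986.
So the output falls by 3.99 %.

3.99 %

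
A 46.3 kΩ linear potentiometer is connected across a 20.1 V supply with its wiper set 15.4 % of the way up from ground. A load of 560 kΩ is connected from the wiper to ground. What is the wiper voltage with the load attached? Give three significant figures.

V ≈ 3.06 V

The wiper splits the pot into (1−α)R = 39.17 kΩ above and αR = 7.130 kΩ below.
Lower section ‖ load = 7.041 kΩ.
V_wiper = 20.1 × 7.041/(39.17 + 7.041) = 3.06 V.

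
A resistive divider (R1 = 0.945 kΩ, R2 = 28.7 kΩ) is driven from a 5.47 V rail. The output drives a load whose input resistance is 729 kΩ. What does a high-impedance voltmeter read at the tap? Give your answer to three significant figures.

The load sits in parallel with R2: R2‖R_L = (28700 × 729000) / (28700 + 729000) = 27610 Ω.
V_out = 5.47 × 27610 / (945 + 27610) = 5.47 × 27610/28560 = 5.29 V.
(Unloaded it would have been 5.30 V.)

V_out ≈ 5.29 V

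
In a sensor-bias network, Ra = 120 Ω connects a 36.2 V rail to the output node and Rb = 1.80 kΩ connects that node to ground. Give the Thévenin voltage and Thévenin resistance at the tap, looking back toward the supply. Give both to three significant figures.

V_th is the open-circuit tap voltage: 36.2 × 1800/(120 + 1800) = 33.9 V.
With the supply zeroed, Ra and Rb appear in parallel from the tap: R_th = Ra‖Rb = (120 × 1800)/1920 = 112 Ω.

V_th = 33.9 V, R_th = 112 Ω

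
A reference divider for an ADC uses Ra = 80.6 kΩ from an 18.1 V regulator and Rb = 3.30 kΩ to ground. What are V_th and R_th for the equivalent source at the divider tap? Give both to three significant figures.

V_th = 0.712 V, R_th = 3.17 kΩ

V_th is the open-circuit tap voltage: 18.1 × 3.30/(80.6 + 3.30) = 0.712 V.
With the supply zeroed, Ra and Rb appear in parallel from the tap: R_th = Ra‖Rb = (80.6 × 3.30)/83.90 = 3.17 kΩ.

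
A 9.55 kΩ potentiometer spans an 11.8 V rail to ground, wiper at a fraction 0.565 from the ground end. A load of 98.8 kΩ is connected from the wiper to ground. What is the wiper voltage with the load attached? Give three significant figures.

V ≈ 6.51 V

The wiper splits the pot into (1−α)R = 4.154 kΩ above and αR = 5.396 kΩ below.
Lower section ‖ load = 5.116 kΩ.
V_wiper = 11.8 × 5.116/(4.154 + 5.116) = 6.51 V.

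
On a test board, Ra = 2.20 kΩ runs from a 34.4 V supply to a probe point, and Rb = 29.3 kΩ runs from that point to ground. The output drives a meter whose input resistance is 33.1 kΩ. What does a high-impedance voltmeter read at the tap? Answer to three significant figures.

V_out ≈ 30.1 V

The load sits in parallel with Rb: Rb‖R_L = (29.3 × 33.1) / (29.3 + 33.1) = 15.54 kΩ.
V_out = 34.4 × 15.54 / (2.20 + 15.54) = 34.4 × 15.54/17.74 = 30.1 V.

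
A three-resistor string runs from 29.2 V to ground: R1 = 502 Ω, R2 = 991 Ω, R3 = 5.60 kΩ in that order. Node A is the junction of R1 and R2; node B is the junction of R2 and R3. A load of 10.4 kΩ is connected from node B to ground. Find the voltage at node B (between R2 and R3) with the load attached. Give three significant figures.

V ≈ 20.7 V

At node B, R3 is in parallel with the load: R3‖R_L = 3640 Ω.
Below node A the resistance is R2 + (R3‖R_L) = 4631 Ω, so V_A = 29.2 × 4631/5133 = 26.34 V.
Then V_B = V_A × (R3‖R_L)/(R2 + R3‖R_L) = 26.34 × 3640/4631 = 20.7 V.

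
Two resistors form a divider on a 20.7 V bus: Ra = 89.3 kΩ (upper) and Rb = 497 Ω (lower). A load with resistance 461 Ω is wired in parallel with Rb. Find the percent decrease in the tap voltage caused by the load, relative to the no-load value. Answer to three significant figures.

The divider's output (Thévenin) resistance is Ra‖Rb = 494.2 Ω.
Fractional drop under load = R_th/(R_th + R_L) = 494.2 / (494.2 + 461) = 0.5174.
So the output falls by 51.7 %.

51.7 %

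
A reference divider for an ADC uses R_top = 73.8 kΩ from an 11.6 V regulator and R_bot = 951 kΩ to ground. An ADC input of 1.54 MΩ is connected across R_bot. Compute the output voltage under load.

The load sits in parallel with R_bot: R_bot‖R_L = (951 × 1540) / (951 + 1540) = 587.9 kΩ.
V_out = 11.6 × 587.9 / (73.8 + 587.9) = 11.6 × 587.9/661.7 = 10.3 V.
(Unloaded it would have been 10.8 V.)

V_out ≈ 10.3 V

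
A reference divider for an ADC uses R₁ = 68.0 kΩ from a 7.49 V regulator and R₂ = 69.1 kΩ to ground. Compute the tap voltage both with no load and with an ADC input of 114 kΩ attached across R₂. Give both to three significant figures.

Open-circuit: V = 7.49 × 69.1/(68.0 + 69.1) = 3.78 V.
With the load, R₂ becomes R₂‖R_L = 43.02 kΩ, so V = 7.49 × 43.02/111.0 = 2.90 V.

Unloaded: 3.78 V; loaded: 2.90 V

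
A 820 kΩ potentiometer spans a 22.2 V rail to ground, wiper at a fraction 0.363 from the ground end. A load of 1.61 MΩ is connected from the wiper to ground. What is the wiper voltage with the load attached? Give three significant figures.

The wiper splits the pot into (1−α)R = 522.3 kΩ above and αR = 297.7 kΩ below.
Lower section ‖ load = 251.2 kΩ.
V_wiper = 22.2 × 251.2/(522.3 + 251.2) = 7.21 V.

V ≈ 7.21 V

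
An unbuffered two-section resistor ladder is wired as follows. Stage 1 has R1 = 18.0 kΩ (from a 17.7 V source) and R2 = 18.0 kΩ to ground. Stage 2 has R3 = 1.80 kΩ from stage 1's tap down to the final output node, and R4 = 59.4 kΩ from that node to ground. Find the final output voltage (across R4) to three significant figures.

Stage 2 presents R3+R4 = 61.20 kΩ as a load on stage 1's tap.
Stage 1's lower leg becomes R2‖(R3+R4) = 13.91 kΩ, so V_mid = 17.7 × 13.91/31.91 = 7.715 V.
Stage 2 is itself unloaded: V_out = V_mid × R4/(R3+R4) = 7.715 × 59.4/61.20 = 7.49 V.

V_out ≈ 7.49 V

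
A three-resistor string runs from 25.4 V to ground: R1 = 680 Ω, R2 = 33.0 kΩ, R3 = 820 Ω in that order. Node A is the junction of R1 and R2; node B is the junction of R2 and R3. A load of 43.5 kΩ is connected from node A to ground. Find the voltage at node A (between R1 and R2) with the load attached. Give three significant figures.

V ≈ 24.5 V

Below node A the series string R2+R3 = 33820 Ω sits in parallel with the 43500 Ω load: 19030 Ω.
V_A = 25.4 × 19030/(680 + 19030) = 24.5 V.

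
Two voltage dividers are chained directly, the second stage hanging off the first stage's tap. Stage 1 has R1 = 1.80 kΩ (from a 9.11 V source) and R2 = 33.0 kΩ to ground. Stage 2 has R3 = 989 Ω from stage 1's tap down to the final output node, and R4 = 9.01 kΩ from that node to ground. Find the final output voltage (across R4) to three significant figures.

V_out ≈ 6.65 V

Stage 2 presents R3+R4 = 9999 Ω as a load on stage 1's tap.
Stage 1's lower leg becomes R2‖(R3+R4) = 7674 Ω, so V_mid = 9.11 × 7674/9474 = 7.379 V.
Stage 2 is itself unloaded: V_out = V_mid × R4/(R3+R4) = 7.379 × 9010/9999 = 6.65 V.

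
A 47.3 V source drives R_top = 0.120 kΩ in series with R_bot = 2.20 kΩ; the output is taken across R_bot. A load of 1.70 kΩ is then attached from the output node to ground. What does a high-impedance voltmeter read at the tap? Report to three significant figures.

The load sits in parallel with R_bot: R_bot‖R_L = (2200 × 1700) / (2200 + 1700) = 959.0 Ω.
V_out = 47.3 × 959.0 / (120 + 959.0) = 47.3 × 959.0/1079 = 42.0 V.
(Unloaded it would have been 44.9 V.)

V_out ≈ 42.0 V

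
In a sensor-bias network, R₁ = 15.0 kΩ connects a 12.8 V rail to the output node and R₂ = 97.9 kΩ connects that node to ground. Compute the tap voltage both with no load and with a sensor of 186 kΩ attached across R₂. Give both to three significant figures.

Open-circuit: V = 12.8 × 97.9/(15.0 + 97.9) = 11.1 V.
With the load, R₂ becomes R₂‖R_L = 64.14 kΩ, so V = 12.8 × 64.14/79.14 = 10.4 V.

Unloaded: 11.1 V; loaded: 10.4 V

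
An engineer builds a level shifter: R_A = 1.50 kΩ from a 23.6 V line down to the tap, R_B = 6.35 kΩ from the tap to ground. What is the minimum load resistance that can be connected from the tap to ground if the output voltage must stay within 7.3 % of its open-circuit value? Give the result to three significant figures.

R_L(min) ≈ 15.4 kΩ

Output resistance R_th = R_A‖R_B = (1.50 × 6.35)/7.850 = 1.213 kΩ.
The fractional drop is R_th/(R_th + R_L); requiring this ≤ 0.0730 gives R_L ≥ R_th(1/0.0730 − 1) = 1.213 × 12.70 = 15.4 kΩ.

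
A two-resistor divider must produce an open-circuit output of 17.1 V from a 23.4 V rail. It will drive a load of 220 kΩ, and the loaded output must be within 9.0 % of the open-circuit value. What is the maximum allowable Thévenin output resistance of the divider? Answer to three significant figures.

R_th ≤ 21.8 kΩ

Loading drop = R_th/(R_th + R_L) ≤ 0.0900, so R_th ≤ R_L · ε/(1−ε) = 220 kΩ × 0.0900/0.9100 = 21.8 kΩ.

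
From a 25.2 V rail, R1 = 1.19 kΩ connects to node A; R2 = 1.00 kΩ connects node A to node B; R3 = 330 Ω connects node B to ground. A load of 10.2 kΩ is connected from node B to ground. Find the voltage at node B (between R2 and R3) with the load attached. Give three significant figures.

At node B, R3 is in parallel with the load: R3‖R_L = 319.7 Ω.
Below node A the resistance is R2 + (R3‖R_L) = 1320 Ω, so V_A = 25.2 × 1320/2510 = 13.25 V.
Then V_B = V_A × (R3‖R_L)/(R2 + R3‖R_L) = 13.25 × 319.7/1320 = 3.21 V.

V ≈ 3.21 V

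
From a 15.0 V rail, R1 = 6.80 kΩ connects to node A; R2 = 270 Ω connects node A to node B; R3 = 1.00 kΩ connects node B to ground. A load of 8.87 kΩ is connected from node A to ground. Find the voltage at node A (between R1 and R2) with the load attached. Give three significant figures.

Below node A the series string R2+R3 = 1270 Ω sits in parallel with the 8870 Ω load: 1111 Ω.
V_A = 15.0 × 1111/(6800 + 1111) = 2.11 V.

V ≈ 2.11 V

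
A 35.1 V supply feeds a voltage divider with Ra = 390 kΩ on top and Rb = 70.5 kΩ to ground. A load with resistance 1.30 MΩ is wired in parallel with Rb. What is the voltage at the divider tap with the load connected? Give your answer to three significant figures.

The load sits in parallel with Rb: Rb‖R_L = (70.5 × 1300) / (70.5 + 1300) = 66.87 kΩ.
V_out = 35.1 × 66.87 / (390 + 66.87) = 35.1 × 66.87/456.9 = 5.14 V.

V_out ≈ 5.14 V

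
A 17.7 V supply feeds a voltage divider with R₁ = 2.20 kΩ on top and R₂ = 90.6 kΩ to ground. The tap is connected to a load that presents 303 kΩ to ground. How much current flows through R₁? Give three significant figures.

I ≈ 0.246 mA

R₂‖R_L = 69.75 kΩ, so the source sees R₁ + R₂‖R_L = 71.95 kΩ.
I = 17.7 V / 71.95 kΩ = 0.246 mA.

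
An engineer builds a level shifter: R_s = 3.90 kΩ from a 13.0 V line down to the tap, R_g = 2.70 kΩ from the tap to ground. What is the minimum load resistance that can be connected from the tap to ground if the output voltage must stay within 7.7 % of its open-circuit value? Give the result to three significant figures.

Output resistance R_th = R_s‖R_g = (3.90 × 2.70)/6.600 = 1.595 kΩ.
The fractional drop is R_th/(R_th + R_L); requiring this ≤ 0.0770 gives R_L ≥ R_th(1/0.0770 − 1) = 1.595 × 11.99 = 19.1 kΩ.

R_L(min) ≈ 19.1 kΩ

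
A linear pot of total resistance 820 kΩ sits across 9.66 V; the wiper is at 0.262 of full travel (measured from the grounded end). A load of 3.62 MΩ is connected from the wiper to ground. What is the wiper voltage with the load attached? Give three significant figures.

The wiper splits the pot into (1−α)R = 605.2 kΩ above and αR = 214.8 kΩ below.
Lower section ‖ load = 202.8 kΩ.
V_wiper = 9.66 × 202.8/(605.2 + 202.8) = 2.42 V.

V ≈ 2.42 V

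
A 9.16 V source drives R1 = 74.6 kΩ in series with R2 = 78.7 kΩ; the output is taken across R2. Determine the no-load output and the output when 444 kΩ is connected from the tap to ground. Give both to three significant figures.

Open-circuit: V = 9.16 × 78.7/(74.6 + 78.7) = 4.70 V.
With the load, R2 becomes R2‖R_L = 66.85 kΩ, so V = 9.16 × 66.85/141.5 = 4.33 V.

Unloaded: 4.70 V; loaded: 4.33 V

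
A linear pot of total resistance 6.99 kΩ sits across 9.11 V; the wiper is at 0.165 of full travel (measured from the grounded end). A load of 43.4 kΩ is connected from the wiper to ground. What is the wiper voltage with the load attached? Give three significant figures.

The wiper splits the pot into (1−α)R = 5.837 kΩ above and αR = 1.153 kΩ below.
Lower section ‖ load = 1.123 kΩ.
V_wiper = 9.11 × 1.123/(5.837 + 1.123) = 1.47 V.

V ≈ 1.47 V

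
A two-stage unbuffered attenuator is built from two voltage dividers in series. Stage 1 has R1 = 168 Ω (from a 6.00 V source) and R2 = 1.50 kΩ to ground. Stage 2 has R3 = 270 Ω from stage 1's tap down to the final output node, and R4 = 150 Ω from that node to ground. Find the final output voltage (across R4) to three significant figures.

V_out ≈ 1.42 V

Stage 2 presents R3+R4 = 420.0 Ω as a load on stage 1's tap.
Stage 1's lower leg becomes R2‖(R3+R4) = 328.1 Ω, so V_mid = 6.00 × 328.1/496.1 = 3.968 V.
Stage 2 is itself unloaded: V_out = V_mid × R4/(R3+R4) = 3.968 × 150/420.0 = 1.42 V.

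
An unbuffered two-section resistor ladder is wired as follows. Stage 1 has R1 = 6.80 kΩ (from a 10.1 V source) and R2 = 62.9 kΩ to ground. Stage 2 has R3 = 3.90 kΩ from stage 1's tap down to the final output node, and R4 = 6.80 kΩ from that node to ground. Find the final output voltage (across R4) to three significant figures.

V_out ≈ 3.68 V

Stage 2 presents R3+R4 = 10.70 kΩ as a load on stage 1's tap.
Stage 1's lower leg becomes R2‖(R3+R4) = 9.144 kΩ, so V_mid = 10.1 × 9.144/15.94 = 5.793 V.
Stage 2 is itself unloaded: V_out = V_mid × R4/(R3+R4) = 5.793 × 6.80/10.70 = 3.68 V.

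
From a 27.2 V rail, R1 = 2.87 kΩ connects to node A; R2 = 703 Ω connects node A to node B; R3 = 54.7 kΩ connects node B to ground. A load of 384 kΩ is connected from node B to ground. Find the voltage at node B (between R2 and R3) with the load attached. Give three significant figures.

At node B, R3 is in parallel with the load: R3‖R_L = 47880 Ω.
Below node A the resistance is R2 + (R3‖R_L) = 48580 Ω, so V_A = 27.2 × 48580/51450 = 25.68 V.
Then V_B = V_A × (R3‖R_L)/(R2 + R3‖R_L) = 25.68 × 47880/48580 = 25.3 V.

V ≈ 25.3 V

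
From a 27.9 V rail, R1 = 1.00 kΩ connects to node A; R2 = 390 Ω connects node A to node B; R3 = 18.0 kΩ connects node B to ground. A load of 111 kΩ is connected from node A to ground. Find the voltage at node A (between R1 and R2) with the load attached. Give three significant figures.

V ≈ 26.2 V

Below node A the series string R2+R3 = 18390 Ω sits in parallel with the 111000 Ω load: 15780 Ω.
V_A = 27.9 × 15780/(1000 + 15780) = 26.2 V.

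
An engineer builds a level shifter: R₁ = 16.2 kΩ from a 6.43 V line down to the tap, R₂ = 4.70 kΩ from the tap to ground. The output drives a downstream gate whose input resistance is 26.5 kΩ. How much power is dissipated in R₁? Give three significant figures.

P ≈ 1.64 mW

Total resistance from the source is R₁ + (R₂‖R_L) = 20.19 kΩ, so I = 6.43/20.19 kΩ = 0.3184 mA.
P = I²·R₁ = (0.3184 mA)² × 16.2 kΩ = 1.64 mW.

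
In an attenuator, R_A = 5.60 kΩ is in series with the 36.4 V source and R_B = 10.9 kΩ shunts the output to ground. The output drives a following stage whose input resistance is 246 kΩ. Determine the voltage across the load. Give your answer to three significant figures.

The load sits in parallel with R_B: R_B‖R_L = (10.9 × 246) / (10.9 + 246) = 10.44 kΩ.
V_out = 36.4 × 10.44 / (5.60 + 10.44) = 36.4 × 10.44/16.04 = 23.7 V.

V_out ≈ 23.7 V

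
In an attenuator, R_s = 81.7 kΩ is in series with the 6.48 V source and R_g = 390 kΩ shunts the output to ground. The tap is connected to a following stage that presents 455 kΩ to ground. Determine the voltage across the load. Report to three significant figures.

V_out ≈ 4.67 V

The load sits in parallel with R_g: R_g‖R_L = (390 × 455) / (390 + 455) = 210.0 kΩ.
V_out = 6.48 × 210.0 / (81.7 + 210.0) = 6.48 × 210.0/291.7 = 4.67 V.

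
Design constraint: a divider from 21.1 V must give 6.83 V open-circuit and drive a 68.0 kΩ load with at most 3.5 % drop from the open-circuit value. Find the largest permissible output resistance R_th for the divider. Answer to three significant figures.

R_th ≤ 2.47 kΩ

Loading drop = R_th/(R_th + R_L) ≤ 0.0350, so R_th ≤ R_L · ε/(1−ε) = 68.0 kΩ × 0.0350/0.9650 = 2.47 kΩ.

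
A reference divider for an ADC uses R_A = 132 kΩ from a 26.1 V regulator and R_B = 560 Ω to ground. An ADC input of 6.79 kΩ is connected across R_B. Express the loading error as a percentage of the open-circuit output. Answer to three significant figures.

The divider's output (Thévenin) resistance is R_A‖R_B = 557.6 Ω.
Fractional drop under load = R_th/(R_th + R_L) = 557.6 / (557.6 + 6790) = 0.07589.
So the output falls by 7.59 %.

7.59 %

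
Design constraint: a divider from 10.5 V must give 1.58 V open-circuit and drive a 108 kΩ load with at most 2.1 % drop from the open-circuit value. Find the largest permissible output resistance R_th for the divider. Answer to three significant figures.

Loading drop = R_th/(R_th + R_L) ≤ 0.0210, so R_th ≤ R_L · ε/(1−ε) = 108 kΩ × 0.0210/0.9790 = 2.32 kΩ.

R_th ≤ 2.32 kΩ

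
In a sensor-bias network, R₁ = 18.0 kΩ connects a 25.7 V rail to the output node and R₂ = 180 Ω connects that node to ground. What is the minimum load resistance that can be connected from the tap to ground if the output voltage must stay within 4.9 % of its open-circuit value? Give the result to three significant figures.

R_L(min) ≈ 3.46 kΩ

Output resistance R_th = R₁‖R₂ = (18000 × 180)/18180 = 178.2 Ω.
The fractional drop is R_th/(R_th + R_L); requiring this ≤ 0.0490 gives R_L ≥ R_th(1/0.0490 − 1) = 178.2 × 19.41 = 3.46 kΩ.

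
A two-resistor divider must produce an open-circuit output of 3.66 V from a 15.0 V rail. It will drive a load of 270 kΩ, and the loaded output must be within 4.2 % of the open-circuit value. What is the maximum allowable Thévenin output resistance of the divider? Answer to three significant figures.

R_th ≤ 11.8 kΩ

Loading drop = R_th/(R_th + R_L) ≤ 0.0420, so R_th ≤ R_L · ε/(1−ε) = 270 kΩ × 0.0420/0.9580 = 11.8 kΩ.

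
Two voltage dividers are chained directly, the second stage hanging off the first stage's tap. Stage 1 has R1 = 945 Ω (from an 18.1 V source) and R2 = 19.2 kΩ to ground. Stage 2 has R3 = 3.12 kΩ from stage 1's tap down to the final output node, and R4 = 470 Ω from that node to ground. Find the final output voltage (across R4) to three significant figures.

Stage 2 presents R3+R4 = 3590 Ω as a load on stage 1's tap.
Stage 1's lower leg becomes R2‖(R3+R4) = 3024 Ω, so V_mid = 18.1 × 3024/3969 = 13.79 V.
Stage 2 is itself unloaded: V_out = V_mid × R4/(R3+R4) = 13.79 × 470/3590 = 1.81 V.

V_out ≈ 1.81 V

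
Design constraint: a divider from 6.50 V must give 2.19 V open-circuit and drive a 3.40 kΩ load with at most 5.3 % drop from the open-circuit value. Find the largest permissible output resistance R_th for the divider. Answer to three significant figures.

Loading drop = R_th/(R_th + R_L) ≤ 0.0530, so R_th ≤ R_L · ε/(1−ε) = 3.40 kΩ × 0.0530/0.9470 = 190 Ω.
(Any R1, R2 with R2/(R1+R2) = 0.337 and R1‖R2 ≤ 190 Ω will meet the spec.)

R_th ≤ 190 Ω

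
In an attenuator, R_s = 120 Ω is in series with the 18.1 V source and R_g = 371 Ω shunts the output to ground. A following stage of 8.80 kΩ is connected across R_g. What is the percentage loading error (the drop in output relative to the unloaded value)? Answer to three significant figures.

The divider's output (Thévenin) resistance is R_s‖R_g = 90.67 Ω.
Fractional drop under load = R_th/(R_th + R_L) = 90.67 / (90.67 + 8800) = 0.01020.
So the output falls by 1.02 %.

1.02 %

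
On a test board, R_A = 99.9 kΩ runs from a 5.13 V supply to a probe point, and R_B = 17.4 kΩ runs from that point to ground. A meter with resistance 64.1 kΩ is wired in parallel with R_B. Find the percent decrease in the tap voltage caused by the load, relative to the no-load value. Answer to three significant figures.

18.8 %

The divider's output (Thévenin) resistance is R_A‖R_B = 14.82 kΩ.
Fractional drop under load = R_th/(R_th + R_L) = 14.82 / (14.82 + 64.1) = 0.1878.
So the output falls by 18.8 %.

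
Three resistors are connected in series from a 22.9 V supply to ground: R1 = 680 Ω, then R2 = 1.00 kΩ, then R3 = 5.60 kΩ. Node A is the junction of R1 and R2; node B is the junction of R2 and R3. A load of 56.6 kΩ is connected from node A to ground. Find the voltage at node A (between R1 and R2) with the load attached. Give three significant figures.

Below node A the series string R2+R3 = 6600 Ω sits in parallel with the 56600 Ω load: 5911 Ω.
V_A = 22.9 × 5911/(680 + 5911) = 20.5 V.

V ≈ 20.5 V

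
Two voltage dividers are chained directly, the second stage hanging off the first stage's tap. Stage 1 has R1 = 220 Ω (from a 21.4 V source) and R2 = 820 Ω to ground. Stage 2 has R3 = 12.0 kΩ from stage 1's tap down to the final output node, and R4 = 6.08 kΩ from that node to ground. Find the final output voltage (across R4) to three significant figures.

Stage 2 presents R3+R4 = 18080 Ω as a load on stage 1's tap.
Stage 1's lower leg becomes R2‖(R3+R4) = 784.4 Ω, so V_mid = 21.4 × 784.4/1004 = 16.71 V.
Stage 2 is itself unloaded: V_out = V_mid × R4/(R3+R4) = 16.71 × 6080/18080 = 5.62 V.

V_out ≈ 5.62 V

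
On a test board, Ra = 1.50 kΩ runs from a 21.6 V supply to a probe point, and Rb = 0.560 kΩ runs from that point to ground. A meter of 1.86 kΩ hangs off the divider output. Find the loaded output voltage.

V_out ≈ 4.82 V

The load sits in parallel with Rb: Rb‖R_L = (560 × 1860) / (560 + 1860) = 430.4 Ω.
V_out = 21.6 × 430.4 / (1500 + 430.4) = 21.6 × 430.4/1930 = 4.82 V.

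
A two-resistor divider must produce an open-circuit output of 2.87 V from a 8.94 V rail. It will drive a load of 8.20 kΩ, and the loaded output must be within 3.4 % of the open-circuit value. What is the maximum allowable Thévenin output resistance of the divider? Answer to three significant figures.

R_th ≤ 289 Ω

Loading drop = R_th/(R_th + R_L) ≤ 0.0340, so R_th ≤ R_L · ε/(1−ε) = 8.20 kΩ × 0.0340/0.9660 = 289 Ω.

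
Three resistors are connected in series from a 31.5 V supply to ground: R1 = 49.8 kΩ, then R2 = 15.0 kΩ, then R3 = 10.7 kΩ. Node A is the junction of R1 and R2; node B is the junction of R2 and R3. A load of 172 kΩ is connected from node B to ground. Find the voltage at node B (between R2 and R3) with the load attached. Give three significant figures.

At node B, R3 is in parallel with the load: R3‖R_L = 10.07 kΩ.
Below node A the resistance is R2 + (R3‖R_L) = 25.07 kΩ, so V_A = 31.5 × 25.07/74.87 = 10.55 V.
Then V_B = V_A × (R3‖R_L)/(R2 + R3‖R_L) = 10.55 × 10.07/25.07 = 4.24 V.

V ≈ 4.24 V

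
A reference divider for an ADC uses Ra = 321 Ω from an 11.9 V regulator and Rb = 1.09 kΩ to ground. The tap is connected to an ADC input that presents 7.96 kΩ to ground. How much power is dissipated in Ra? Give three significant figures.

Total resistance from the source is Ra + (Rb‖R_L) = 1280 Ω, so I = 11.9/1280 Ω = 9.299 mA.
P = I²·Ra = (9.299 mA)² × 321 Ω = 27.8 mW.

P ≈ 27.8 mW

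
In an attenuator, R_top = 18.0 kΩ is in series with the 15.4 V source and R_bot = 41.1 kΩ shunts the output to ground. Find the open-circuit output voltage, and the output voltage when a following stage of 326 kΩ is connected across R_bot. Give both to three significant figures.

Unloaded: 10.7 V; loaded: 10.3 V

Open-circuit: V = 15.4 × 41.1/(18.0 + 41.1) = 10.7 V.
With the load, R_bot becomes R_bot‖R_L = 36.50 kΩ, so V = 15.4 × 36.50/54.50 = 10.3 V.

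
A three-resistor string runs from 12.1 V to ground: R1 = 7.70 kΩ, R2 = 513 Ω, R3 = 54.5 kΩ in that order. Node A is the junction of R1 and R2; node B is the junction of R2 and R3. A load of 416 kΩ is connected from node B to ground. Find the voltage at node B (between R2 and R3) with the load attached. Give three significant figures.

At node B, R3 is in parallel with the load: R3‖R_L = 48190 Ω.
Below node A the resistance is R2 + (R3‖R_L) = 48700 Ω, so V_A = 12.1 × 48700/56400 = 10.45 V.
Then V_B = V_A × (R3‖R_L)/(R2 + R3‖R_L) = 10.45 × 48190/48700 = 10.3 V.

V ≈ 10.3 V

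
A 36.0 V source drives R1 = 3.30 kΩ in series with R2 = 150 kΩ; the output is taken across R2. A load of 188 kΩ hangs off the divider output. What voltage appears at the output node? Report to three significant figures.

V_out ≈ 34.6 V

The load sits in parallel with R2: R2‖R_L = (150 × 188) / (150 + 188) = 83.43 kΩ.
V_out = 36.0 × 83.43 / (3.30 + 83.43) = 36.0 × 83.43/86.73 = 34.6 V.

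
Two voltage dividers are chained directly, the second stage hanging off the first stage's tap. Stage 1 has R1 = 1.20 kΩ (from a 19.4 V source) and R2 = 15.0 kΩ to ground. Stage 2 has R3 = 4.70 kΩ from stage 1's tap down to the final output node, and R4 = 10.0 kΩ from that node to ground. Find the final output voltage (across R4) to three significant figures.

V_out ≈ 11.4 V

Stage 2 presents R3+R4 = 14.70 kΩ as a load on stage 1's tap.
Stage 1's lower leg becomes R2‖(R3+R4) = 7.424 kΩ, so V_mid = 19.4 × 7.424/8.624 = 16.70 V.
Stage 2 is itself unloaded: V_out = V_mid × R4/(R3+R4) = 16.70 × 10.0/14.70 = 11.4 V.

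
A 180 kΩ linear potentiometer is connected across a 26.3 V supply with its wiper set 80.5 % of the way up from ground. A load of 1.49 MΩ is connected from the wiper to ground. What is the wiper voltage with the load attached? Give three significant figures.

The wiper splits the pot into (1−α)R = 35.10 kΩ above and αR = 144.9 kΩ below.
Lower section ‖ load = 132.1 kΩ.
V_wiper = 26.3 × 132.1/(35.10 + 132.1) = 20.8 V.

V ≈ 20.8 V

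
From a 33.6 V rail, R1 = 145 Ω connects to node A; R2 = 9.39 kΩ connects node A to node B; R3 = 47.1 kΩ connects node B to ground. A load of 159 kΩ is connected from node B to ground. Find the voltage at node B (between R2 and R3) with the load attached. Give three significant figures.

At node B, R3 is in parallel with the load: R3‖R_L = 36340 Ω.
Below node A the resistance is R2 + (R3‖R_L) = 45730 Ω, so V_A = 33.6 × 45730/45870 = 33.49 V.
Then V_B = V_A × (R3‖R_L)/(R2 + R3‖R_L) = 33.49 × 36340/45730 = 26.6 V.

V ≈ 26.6 V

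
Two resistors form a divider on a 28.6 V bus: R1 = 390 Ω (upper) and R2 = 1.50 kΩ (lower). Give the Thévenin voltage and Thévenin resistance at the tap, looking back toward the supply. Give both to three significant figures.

V_th is the open-circuit tap voltage: 28.6 × 1500/(390 + 1500) = 22.7 V.
With the supply zeroed, R1 and R2 appear in parallel from the tap: R_th = R1‖R2 = (390 × 1500)/1890 = 310 Ω.

V_th = 22.7 V, R_th = 310 Ω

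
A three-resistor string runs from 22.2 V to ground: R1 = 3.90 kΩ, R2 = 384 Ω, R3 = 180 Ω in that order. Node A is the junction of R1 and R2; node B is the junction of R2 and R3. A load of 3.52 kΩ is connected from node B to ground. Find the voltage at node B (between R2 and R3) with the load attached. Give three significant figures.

V ≈ 0.853 V

At node B, R3 is in parallel with the load: R3‖R_L = 171.2 Ω.
Below node A the resistance is R2 + (R3‖R_L) = 555.2 Ω, so V_A = 22.2 × 555.2/4455 = 2.767 V.
Then V_B = V_A × (R3‖R_L)/(R2 + R3‖R_L) = 2.767 × 171.2/555.2 = 0.853 V.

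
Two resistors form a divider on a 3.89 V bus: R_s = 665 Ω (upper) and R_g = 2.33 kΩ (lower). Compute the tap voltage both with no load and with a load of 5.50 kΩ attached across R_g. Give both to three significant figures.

Unloaded: 3.03 V; loaded: 2.77 V

Open-circuit: V = 3.89 × 2330/(665 + 2330) = 3.03 V.
With the load, R_g becomes R_g‖R_L = 1637 Ω, so V = 3.89 × 1637/2302 = 2.77 V.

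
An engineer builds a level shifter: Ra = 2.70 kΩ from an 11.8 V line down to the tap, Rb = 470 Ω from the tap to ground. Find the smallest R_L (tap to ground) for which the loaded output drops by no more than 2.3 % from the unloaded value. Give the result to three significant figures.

R_L(min) ≈ 17.0 kΩ

Output resistance R_th = Ra‖Rb = (2700 × 470)/3170 = 400.3 Ω.
The fractional drop is R_th/(R_th + R_L); requiring this ≤ 0.0230 gives R_L ≥ R_th(1/0.0230 − 1) = 400.3 × 42.48 = 17.0 kΩ.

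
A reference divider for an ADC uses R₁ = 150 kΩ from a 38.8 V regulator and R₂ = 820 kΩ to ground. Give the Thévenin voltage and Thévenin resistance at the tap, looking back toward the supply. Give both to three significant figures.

V_th is the open-circuit tap voltage: 38.8 × 820/(150 + 820) = 32.8 V.
With the supply zeroed, R₁ and R₂ appear in parallel from the tap: R_th = R₁‖R₂ = (150 × 820)/970.0 = 127 kΩ.

V_th = 32.8 V, R_th = 127 kΩ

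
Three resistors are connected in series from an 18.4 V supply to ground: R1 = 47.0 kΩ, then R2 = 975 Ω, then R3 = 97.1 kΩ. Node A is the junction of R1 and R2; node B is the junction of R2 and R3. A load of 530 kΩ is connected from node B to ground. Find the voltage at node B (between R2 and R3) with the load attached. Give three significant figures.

V ≈ 11.6 V

At node B, R3 is in parallel with the load: R3‖R_L = 82070 Ω.
Below node A the resistance is R2 + (R3‖R_L) = 83040 Ω, so V_A = 18.4 × 83040/130000 = 11.75 V.
Then V_B = V_A × (R3‖R_L)/(R2 + R3‖R_L) = 11.75 × 82070/83040 = 11.6 V.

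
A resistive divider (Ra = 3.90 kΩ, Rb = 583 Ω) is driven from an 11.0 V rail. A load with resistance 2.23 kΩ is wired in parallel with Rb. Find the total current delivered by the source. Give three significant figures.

I ≈ 2.52 mA

Rb‖R_L = 462.2 Ω, so the source sees Ra + Rb‖R_L = 4362 Ω.
I = 11.0 V / 4362 Ω = 2.52 mA.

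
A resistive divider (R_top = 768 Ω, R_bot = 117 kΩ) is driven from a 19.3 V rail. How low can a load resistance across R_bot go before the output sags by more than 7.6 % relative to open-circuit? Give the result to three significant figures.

Output resistance R_th = R_top‖R_bot = (768 × 117000)/117800 = 763.0 Ω.
The fractional drop is R_th/(R_th + R_L); requiring this ≤ 0.0760 gives R_L ≥ R_th(1/0.0760 − 1) = 763.0 × 12.16 = 9.28 kΩ.

R_L(min) ≈ 9.28 kΩ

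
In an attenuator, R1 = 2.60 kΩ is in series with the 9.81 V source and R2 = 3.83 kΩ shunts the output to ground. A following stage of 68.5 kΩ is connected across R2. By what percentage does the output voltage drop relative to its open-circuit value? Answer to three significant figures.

The divider's output (Thévenin) resistance is R1‖R2 = 1.549 kΩ.
Fractional drop under load = R_th/(R_th + R_L) = 1.549 / (1.549 + 68.5) = 0.02211.
So the output falls by 2.21 %.

2.21 %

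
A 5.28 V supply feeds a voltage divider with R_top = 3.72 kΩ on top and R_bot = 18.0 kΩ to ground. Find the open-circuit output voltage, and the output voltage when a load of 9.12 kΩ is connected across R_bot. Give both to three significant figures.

Unloaded: 4.38 V; loaded: 3.27 V

Open-circuit: V = 5.28 × 18.0/(3.72 + 18.0) = 4.38 V.
With the load, R_bot becomes R_bot‖R_L = 6.053 kΩ, so V = 5.28 × 6.053/9.773 = 3.27 V.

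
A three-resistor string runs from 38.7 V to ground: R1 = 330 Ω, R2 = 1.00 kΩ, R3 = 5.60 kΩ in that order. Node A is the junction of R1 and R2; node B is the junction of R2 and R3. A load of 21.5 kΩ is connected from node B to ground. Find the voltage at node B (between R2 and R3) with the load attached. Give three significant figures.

At node B, R3 is in parallel with the load: R3‖R_L = 4443 Ω.
Below node A the resistance is R2 + (R3‖R_L) = 5443 Ω, so V_A = 38.7 × 5443/5773 = 36.49 V.
Then V_B = V_A × (R3‖R_L)/(R2 + R3‖R_L) = 36.49 × 4443/5443 = 29.8 V.

V ≈ 29.8 V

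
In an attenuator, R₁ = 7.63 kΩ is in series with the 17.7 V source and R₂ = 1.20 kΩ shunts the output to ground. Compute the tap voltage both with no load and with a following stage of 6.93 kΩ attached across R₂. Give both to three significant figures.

Unloaded: 2.41 V; loaded: 2.09 V

Open-circuit: V = 17.7 × 1.20/(7.63 + 1.20) = 2.41 V.
With the load, R₂ becomes R₂‖R_L = 1.023 kΩ, so V = 17.7 × 1.023/8.653 = 2.09 V.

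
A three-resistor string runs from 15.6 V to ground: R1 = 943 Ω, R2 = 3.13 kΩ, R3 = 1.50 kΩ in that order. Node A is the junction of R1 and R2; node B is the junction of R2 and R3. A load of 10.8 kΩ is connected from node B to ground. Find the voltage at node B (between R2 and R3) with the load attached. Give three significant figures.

V ≈ 3.81 V

At node B, R3 is in parallel with the load: R3‖R_L = 1317 Ω.
Below node A the resistance is R2 + (R3‖R_L) = 4447 Ω, so V_A = 15.6 × 4447/5390 = 12.87 V.
Then V_B = V_A × (R3‖R_L)/(R2 + R3‖R_L) = 12.87 × 1317/4447 = 3.81 V.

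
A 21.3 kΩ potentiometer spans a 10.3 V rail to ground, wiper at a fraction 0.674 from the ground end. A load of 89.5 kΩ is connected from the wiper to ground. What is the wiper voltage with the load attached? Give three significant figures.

The wiper splits the pot into (1−α)R = 6.944 kΩ above and αR = 14.36 kΩ below.
Lower section ‖ load = 12.37 kΩ.
V_wiper = 10.3 × 12.37/(6.944 + 12.37) = 6.60 V.

V ≈ 6.60 V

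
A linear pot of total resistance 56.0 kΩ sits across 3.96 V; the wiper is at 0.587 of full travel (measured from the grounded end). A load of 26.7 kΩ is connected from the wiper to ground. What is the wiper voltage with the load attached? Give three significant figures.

V ≈ 1.54 V

The wiper splits the pot into (1−α)R = 23.13 kΩ above and αR = 32.87 kΩ below.
Lower section ‖ load = 14.73 kΩ.
V_wiper = 3.96 × 14.73/(23.13 + 14.73) = 1.54 V.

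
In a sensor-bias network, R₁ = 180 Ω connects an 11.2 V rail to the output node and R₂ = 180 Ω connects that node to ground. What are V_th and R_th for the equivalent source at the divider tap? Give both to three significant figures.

V_th is the open-circuit tap voltage: 11.2 × 180/(180 + 180) = 5.60 V.
With the supply zeroed, R₁ and R₂ appear in parallel from the tap: R_th = R₁‖R₂ = (180 × 180)/360.0 = 90.0 Ω.

V_th = 5.60 V, R_th = 90.0 Ω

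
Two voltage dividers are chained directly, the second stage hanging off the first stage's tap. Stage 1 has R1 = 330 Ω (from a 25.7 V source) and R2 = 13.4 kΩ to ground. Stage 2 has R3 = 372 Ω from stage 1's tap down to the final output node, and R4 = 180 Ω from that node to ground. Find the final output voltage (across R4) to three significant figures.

Stage 2 presents R3+R4 = 552.0 Ω as a load on stage 1's tap.
Stage 1's lower leg becomes R2‖(R3+R4) = 530.2 Ω, so V_mid = 25.7 × 530.2/860.2 = 15.84 V.
Stage 2 is itself unloaded: V_out = V_mid × R4/(R3+R4) = 15.84 × 180/552.0 = 5.17 V.

V_out ≈ 5.17 V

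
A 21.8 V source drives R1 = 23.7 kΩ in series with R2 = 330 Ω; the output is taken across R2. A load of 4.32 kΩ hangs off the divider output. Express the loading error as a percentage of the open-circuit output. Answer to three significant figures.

7.01 %

The divider's output (Thévenin) resistance is R1‖R2 = 325.5 Ω.
Fractional drop under load = R_th/(R_th + R_L) = 325.5 / (325.5 + 4320) = 0.07006.
So the output falls by 7.01 %.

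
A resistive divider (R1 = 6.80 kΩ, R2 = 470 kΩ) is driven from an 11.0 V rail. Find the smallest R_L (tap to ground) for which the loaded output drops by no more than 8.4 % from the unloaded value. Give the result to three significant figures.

R_L(min) ≈ 73.1 kΩ

Output resistance R_th = R1‖R2 = (6.80 × 470)/476.8 = 6.703 kΩ.
The fractional drop is R_th/(R_th + R_L); requiring this ≤ 0.0840 gives R_L ≥ R_th(1/0.0840 − 1) = 6.703 × 10.90 = 73.1 kΩ.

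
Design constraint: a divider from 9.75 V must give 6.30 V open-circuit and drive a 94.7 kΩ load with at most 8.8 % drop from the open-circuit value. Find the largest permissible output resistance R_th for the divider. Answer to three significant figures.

R_th ≤ 9.14 kΩ

Loading drop = R_th/(R_th + R_L) ≤ 0.0880, so R_th ≤ R_L · ε/(1−ε) = 94.7 kΩ × 0.0880/0.9120 = 9.14 kΩ.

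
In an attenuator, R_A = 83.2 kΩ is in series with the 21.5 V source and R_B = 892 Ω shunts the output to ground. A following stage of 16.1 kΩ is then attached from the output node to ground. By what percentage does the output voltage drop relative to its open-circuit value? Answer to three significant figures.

The divider's output (Thévenin) resistance is R_A‖R_B = 882.5 Ω.
Fractional drop under load = R_th/(R_th + R_L) = 882.5 / (882.5 + 16100) = 0.05197.
So the output falls by 5.20 %.

5.20 %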